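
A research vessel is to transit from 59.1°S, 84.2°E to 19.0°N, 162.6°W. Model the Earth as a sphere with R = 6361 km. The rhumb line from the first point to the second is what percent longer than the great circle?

Great circle: σ = 2.0608 rad → d_gc = Rσ = 13108.8 km
Rhumb: Δφ = +1.3631, Δλ = +1.9757, Δψ = +1.6238, q = Δφ/Δψ = 0.8394 → d_rh = R√(Δφ²+q²Δλ²) = 13655.6 km
Excess = (13655.6 − 13108.8) / 13108.8 = 546.8 / 13108.8 = 4.17% ≈ 4.2%

4.2%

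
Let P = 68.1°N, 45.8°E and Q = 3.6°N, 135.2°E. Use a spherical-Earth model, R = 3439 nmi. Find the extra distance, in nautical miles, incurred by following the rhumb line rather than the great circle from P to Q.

Great circle: cos σ = sin φ₁ sin φ₂ + cos φ₁ cos φ₂ cos Δλ,  σ = 1.5086 rad → d_gc = 5188.1 nmi
Rhumb line: Δψ = -1.5797, q = Δφ/Δψ = 0.7126, d_rh = R√(Δφ²+q²Δλ²) = 5441.5 nmi
Excess = 5441.5 − 5188.1 = 253.4 ≈ 253 nmi

253 nmi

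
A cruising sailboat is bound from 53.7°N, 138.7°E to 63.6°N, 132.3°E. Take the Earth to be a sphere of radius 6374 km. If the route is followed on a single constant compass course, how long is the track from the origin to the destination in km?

Δψ = ln[tan(π/4+φ₂/2)/tan(π/4+φ₁/2)] = +0.3348;  Δφ = +0.1728 rad,  Δλ = -0.1117 rad
q = Δφ/Δψ = 0.5161
d = R·√(Δφ² + q²Δλ²) = 6374·0.18215 = 1161 km

1161 km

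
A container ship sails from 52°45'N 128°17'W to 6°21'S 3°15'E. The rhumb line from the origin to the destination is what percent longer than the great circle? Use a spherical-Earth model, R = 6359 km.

Great circle: σ = 2.0794 rad → d_gc = Rσ = 13222.6 km
Rhumb: Δφ = -1.0315, Δλ = +2.2957, Δψ = -1.1987, q = Δφ/Δψ = 0.8605 → d_rh = R√(Δφ²+q²Δλ²) = 14171.7 km
Excess = (14171.7 − 13222.6) / 13222.6 = 949.1 / 13222.6 = 7.18% ≈ 7.2%

7.2%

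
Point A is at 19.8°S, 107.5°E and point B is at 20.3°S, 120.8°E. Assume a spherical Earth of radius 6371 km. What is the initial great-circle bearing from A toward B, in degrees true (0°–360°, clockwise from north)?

N = sin Δλ·cos φ₂ = +0.2158;  D = cos φ₁ sin φ₂ − sin φ₁ cos φ₂ cos Δλ = -0.0172
initial course = atan2(N, D) = 94.57°

94.6°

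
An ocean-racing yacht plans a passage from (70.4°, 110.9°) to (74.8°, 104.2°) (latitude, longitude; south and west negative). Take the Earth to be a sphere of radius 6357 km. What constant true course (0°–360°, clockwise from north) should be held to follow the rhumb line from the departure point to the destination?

Meridional parts: M(φ₁)=+1.7560, M(φ₂)=+2.0142 → ΔM = +0.2582;  Δλ = -0.1169 rad
tan C = Δλ / ΔM = -0.4530 → C = 335.63°

335.6°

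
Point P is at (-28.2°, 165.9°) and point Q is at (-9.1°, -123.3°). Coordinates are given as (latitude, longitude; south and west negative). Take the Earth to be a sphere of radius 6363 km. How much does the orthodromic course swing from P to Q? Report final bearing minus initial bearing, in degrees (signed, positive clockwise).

Initial bearing θ₁ = atan2(sin Δλ cos φ₂, cos φ₁ sin φ₂ − sin φ₁ cos φ₂ cos Δλ) = 89.14°
Final bearing θ₂ = (initial bearing from the destination back to the start) + 180° = 63.18°
Δθ = θ₂ − θ₁ = -26.0°

-26.0°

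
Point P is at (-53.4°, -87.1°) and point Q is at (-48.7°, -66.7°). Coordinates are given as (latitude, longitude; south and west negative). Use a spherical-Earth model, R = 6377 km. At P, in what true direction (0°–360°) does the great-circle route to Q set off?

θ = atan2( sin Δλ·cos φ₂ ,  cos φ₁ sin φ₂ − sin φ₁ cos φ₂ cos Δλ )
  = atan2(+0.2301, +0.0487) = 78.05°

78.0°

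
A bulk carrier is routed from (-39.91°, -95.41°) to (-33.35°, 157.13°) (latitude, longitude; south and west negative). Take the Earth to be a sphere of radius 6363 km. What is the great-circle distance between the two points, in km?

8970 km

Haversine: a = sin²(Δφ/2)+cos φ₁ cos φ₂ sin²(Δλ/2) = 0.41977;  σ = 2·atan2(√a,√(1−a))
σ = 80.766° → d = Rσ = 6363·1.40964 = 8970 km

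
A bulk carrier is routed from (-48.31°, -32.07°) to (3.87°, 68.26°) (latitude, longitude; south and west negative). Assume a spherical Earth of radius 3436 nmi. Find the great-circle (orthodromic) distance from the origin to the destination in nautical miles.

5982 nmi

Haversine: a = sin²(Δφ/2)+cos φ₁ cos φ₂ sin²(Δλ/2) = 0.58470;  σ = 2·atan2(√a,√(1−a))
σ = 99.753° → d = Rσ = 3436·1.74101 = 5982 nmi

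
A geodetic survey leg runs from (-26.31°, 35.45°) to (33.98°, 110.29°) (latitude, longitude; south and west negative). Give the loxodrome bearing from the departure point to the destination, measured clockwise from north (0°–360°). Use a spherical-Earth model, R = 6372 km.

49.7°

Δψ = ln[tan(π/4+φ₂/2)/tan(π/4+φ₁/2)] = +1.1075
Δλ = +1.3062 rad (taken the short way round)
course = atan2(Δλ, Δψ) = 49.71°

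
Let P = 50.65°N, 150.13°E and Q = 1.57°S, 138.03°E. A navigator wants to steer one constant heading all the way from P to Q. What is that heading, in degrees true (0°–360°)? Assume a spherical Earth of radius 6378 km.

191.3°

Meridional parts: M(φ₁)=+1.0285, M(φ₂)=-0.0274 → ΔM = -1.0559;  Δλ = -0.2112 rad
tan C = Δλ / ΔM = +0.2000 → C = 191.31°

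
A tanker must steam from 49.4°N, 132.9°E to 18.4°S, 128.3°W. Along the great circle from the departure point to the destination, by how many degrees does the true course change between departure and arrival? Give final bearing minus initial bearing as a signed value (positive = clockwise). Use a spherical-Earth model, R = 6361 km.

+41.2°

Initial bearing θ₁ = atan2(sin Δλ cos φ₂, cos φ₁ sin φ₂ − sin φ₁ cos φ₂ cos Δλ) = 95.80°
Final bearing θ₂ = (initial bearing from the destination back to the start) + 180° = 136.97°
Δθ = θ₂ − θ₁ = +41.2°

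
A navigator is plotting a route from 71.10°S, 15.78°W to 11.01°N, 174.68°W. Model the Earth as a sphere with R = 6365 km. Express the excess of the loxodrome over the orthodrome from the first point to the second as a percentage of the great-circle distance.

Great circle: σ = 2.0684 rad → d_gc = Rσ = 13165.4 km
Rhumb: Δφ = +1.4331, Δλ = -2.7733, Δψ = +1.9864, q = Δφ/Δψ = 0.7214 → d_rh = R√(Δφ²+q²Δλ²) = 15664.7 km
Excess = (15664.7 − 13165.4) / 13165.4 = 2499.3 / 13165.4 = 18.98% ≈ 19.0%

19.0%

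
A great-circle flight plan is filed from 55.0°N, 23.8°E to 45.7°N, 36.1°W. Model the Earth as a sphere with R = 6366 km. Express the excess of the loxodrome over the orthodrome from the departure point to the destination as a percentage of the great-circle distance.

Great circle: σ = 0.6646 rad → d_gc = Rσ = 4230.8 km
Rhumb: Δφ = -0.1623, Δλ = -1.0455, Δψ = -0.2555, q = Δφ/Δψ = 0.6353 → d_rh = R√(Δφ²+q²Δλ²) = 4352.9 km
Excess = (4352.9 − 4230.8) / 4230.8 = 122.1 / 4230.8 = 2.89% ≈ 2.9%

2.9%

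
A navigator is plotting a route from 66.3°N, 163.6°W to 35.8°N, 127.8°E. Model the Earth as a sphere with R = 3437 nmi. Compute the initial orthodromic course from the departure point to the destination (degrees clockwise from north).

267.3°

θ = atan2( sin Δλ·cos φ₂ ,  cos φ₁ sin φ₂ − sin φ₁ cos φ₂ cos Δλ )
  = atan2(-0.7551, -0.0359) = 267.28°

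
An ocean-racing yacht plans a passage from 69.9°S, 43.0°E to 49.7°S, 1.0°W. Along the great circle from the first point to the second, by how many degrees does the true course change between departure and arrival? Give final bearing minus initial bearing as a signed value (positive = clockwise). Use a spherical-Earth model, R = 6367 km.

Initial bearing θ₁ = atan2(sin Δλ cos φ₂, cos φ₁ sin φ₂ − sin φ₁ cos φ₂ cos Δλ) = 291.26°
Final bearing θ₂ = (initial bearing from the destination back to the start) + 180° = 330.32°
Δθ = θ₂ − θ₁ = +39.1°

+39.1°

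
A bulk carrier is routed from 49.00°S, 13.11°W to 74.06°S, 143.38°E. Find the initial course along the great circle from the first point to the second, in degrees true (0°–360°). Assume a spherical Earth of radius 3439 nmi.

172.4°

N = sin Δλ·cos φ₂ = +0.1096;  D = cos φ₁ sin φ₂ − sin φ₁ cos φ₂ cos Δλ = -0.8209
initial course = atan2(N, D) = 172.40°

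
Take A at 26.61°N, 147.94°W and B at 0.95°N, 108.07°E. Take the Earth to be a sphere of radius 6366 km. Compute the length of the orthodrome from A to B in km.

cos σ = sin φ₁ sin φ₂ + cos φ₁ cos φ₂ cos Δλ
      = sin(26.61°)sin(0.95°) + cos(26.61°)cos(0.95°)cos(-103.99°) = -0.2087
σ = 102.046° → d = Rσ = 6366·1.78103 = 11338 km

11338 km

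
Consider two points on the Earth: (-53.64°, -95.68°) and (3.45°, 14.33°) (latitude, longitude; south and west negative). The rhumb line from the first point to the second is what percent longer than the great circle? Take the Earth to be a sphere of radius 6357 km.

4.7%

Great circle: σ = 1.8245 rad → d_gc = Rσ = 11598.1 km
Rhumb: Δφ = +0.9964, Δλ = +1.9200, Δψ = +1.1738, q = Δφ/Δψ = 0.8489 → d_rh = R√(Δφ²+q²Δλ²) = 12144.0 km
Excess = (12144.0 − 11598.1) / 11598.1 = 545.9 / 11598.1 = 4.71% ≈ 4.7%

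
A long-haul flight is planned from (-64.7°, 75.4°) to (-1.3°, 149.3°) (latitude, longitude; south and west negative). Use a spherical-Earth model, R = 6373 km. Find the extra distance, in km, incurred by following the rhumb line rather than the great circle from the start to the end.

Great circle: cos σ = sin φ₁ sin φ₂ + cos φ₁ cos φ₂ cos Δλ,  σ = 1.4314 rad → d_gc = 9122.0 km
Rhumb line: Δψ = +1.4714, q = Δφ/Δψ = 0.7520, d_rh = R√(Δφ²+q²Δλ²) = 9377.7 km
Excess = 9377.7 − 9122.0 = 255.7 ≈ 256 km

256 km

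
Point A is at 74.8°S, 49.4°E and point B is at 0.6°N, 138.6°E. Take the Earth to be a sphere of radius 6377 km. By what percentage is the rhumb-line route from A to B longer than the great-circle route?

Great circle: σ = 1.5772 rad → d_gc = Rσ = 10058.1 km
Rhumb: Δφ = +1.3160, Δλ = +1.5568, Δψ = +2.0247, q = Δφ/Δψ = 0.6500 → d_rh = R√(Δφ²+q²Δλ²) = 10586.1 km
Excess = (10586.1 − 10058.1) / 10058.1 = 528.0 / 10058.1 = 5.2495% ≈ 5.2%

5.2%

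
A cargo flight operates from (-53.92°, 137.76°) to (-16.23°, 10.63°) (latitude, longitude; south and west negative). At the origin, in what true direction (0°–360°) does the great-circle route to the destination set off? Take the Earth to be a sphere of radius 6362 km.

θ = atan2( sin Δλ·cos φ₂ ,  cos φ₁ sin φ₂ − sin φ₁ cos φ₂ cos Δλ )
  = atan2(-0.7655, -0.6330) = 230.41°

230.4°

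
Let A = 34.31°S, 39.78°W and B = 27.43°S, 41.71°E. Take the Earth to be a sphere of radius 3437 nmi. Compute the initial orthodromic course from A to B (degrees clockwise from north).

109.2°

N = sin Δλ·cos φ₂ = +0.8778;  D = cos φ₁ sin φ₂ − sin φ₁ cos φ₂ cos Δλ = -0.3065
initial course = atan2(N, D) = 109.25°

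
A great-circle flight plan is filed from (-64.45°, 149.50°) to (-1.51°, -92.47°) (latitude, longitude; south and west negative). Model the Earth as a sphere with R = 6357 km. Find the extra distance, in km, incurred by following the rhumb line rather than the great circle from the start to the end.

Great circle: cos σ = sin φ₁ sin φ₂ + cos φ₁ cos φ₂ cos Δλ,  σ = 1.7506 rad → d_gc = 11128.6 km
Rhumb line: Δψ = +1.4576, q = Δφ/Δψ = 0.7536, d_rh = R√(Δφ²+q²Δλ²) = 12090.0 km
Excess = 12090.0 − 11128.6 = 961.4 ≈ 961 km

961 km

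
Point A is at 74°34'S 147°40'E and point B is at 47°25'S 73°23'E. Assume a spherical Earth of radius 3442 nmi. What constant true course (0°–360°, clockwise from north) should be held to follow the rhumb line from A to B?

309.2°

Δψ = ln[tan(π/4+φ₂/2)/tan(π/4+φ₁/2)] = +1.0564
Δλ = -1.2965 rad (taken the short way round)
course = atan2(Δλ, Δψ) = 309.17°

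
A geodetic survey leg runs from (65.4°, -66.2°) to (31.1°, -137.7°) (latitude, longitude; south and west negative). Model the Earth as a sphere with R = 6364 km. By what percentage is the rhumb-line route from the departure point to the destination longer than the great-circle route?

4.1%

Great circle: σ = 0.9487 rad → d_gc = Rσ = 6037.4 km
Rhumb: Δφ = -0.5986, Δλ = -1.2479, Δψ = -0.9515, q = Δφ/Δψ = 0.6292 → d_rh = R√(Δφ²+q²Δλ²) = 6283.4 km
Excess = (6283.4 − 6037.4) / 6037.4 = 246.0 / 6037.4 = 4.07% ≈ 4.1%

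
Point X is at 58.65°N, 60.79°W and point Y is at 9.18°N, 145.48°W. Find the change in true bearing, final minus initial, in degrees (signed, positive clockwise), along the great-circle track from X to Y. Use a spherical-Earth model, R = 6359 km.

-58.5°

At departure: θ₁ = atan2(sin Δλ cos φ₂, cos φ₁ sin φ₂ − sin φ₁ cos φ₂ cos Δλ) = 270.29°
At arrival: θ₂ = atan2(sin Δλ cos φ₁, −cos φ₂ sin φ₁ + sin φ₂ cos φ₁ cos Δλ) = 211.80°
Δθ = θ₂ − θ₁ = -58.5°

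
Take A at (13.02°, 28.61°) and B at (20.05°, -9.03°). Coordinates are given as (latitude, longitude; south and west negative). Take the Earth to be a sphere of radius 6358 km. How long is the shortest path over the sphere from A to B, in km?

Haversine: a = sin²(Δφ/2)+cos φ₁ cos φ₂ sin²(Δλ/2) = 0.09901;  σ = 2·atan2(√a,√(1−a))
σ = 36.680° → d = Rσ = 6358·0.64018 = 4070 km

4070 km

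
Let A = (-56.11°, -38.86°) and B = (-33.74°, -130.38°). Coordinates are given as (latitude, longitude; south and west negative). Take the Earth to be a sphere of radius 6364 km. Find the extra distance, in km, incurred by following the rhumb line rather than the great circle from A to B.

Great circle: cos σ = sin φ₁ sin φ₂ + cos φ₁ cos φ₂ cos Δλ,  σ = 1.1054 rad → d_gc = 7034.9 km
Rhumb line: Δψ = +0.5623, q = Δφ/Δψ = 0.6943, d_rh = R√(Δφ²+q²Δλ²) = 7482.9 km
Excess = 7482.9 − 7034.9 = 448.0 ≈ 448 km

448 km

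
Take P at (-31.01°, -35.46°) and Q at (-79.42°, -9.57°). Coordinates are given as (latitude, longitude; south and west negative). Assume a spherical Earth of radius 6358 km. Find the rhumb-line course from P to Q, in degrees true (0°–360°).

166.0°

Δψ = ln[tan(π/4+φ₂/2)/tan(π/4+φ₁/2)] = -1.8098
Δλ = +0.4519 rad (taken the short way round)
course = atan2(Δλ, Δψ) = 165.98°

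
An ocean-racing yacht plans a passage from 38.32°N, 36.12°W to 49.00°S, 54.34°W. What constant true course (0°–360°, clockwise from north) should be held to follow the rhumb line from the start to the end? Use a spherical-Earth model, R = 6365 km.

Δψ = ln[tan(π/4+φ₂/2)/tan(π/4+φ₁/2)] = -1.7089
Δλ = -0.3180 rad (taken the short way round)
course = atan2(Δλ, Δψ) = 190.54°

190.5°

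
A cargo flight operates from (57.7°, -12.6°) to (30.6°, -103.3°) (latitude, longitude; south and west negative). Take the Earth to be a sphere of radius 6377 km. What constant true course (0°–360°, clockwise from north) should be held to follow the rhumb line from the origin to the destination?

246.8°

Meridional parts: M(φ₁)=+1.2393, M(φ₂)=+0.5614 → ΔM = -0.6779;  Δλ = -1.5830 rad
tan C = Δλ / ΔM = +2.3352 → C = 246.82°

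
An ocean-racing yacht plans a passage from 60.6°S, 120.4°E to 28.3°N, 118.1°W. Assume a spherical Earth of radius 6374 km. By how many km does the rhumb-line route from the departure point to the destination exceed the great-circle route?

Great circle: cos σ = sin φ₁ sin φ₂ + cos φ₁ cos φ₂ cos Δλ,  σ = 2.2638 rad → d_gc = 14429.6 km
Rhumb line: Δψ = +1.8534, q = Δφ/Δψ = 0.8372, d_rh = R√(Δφ²+q²Δλ²) = 15028.2 km
Excess = 15028.2 − 14429.6 = 598.6 ≈ 599 km

599 km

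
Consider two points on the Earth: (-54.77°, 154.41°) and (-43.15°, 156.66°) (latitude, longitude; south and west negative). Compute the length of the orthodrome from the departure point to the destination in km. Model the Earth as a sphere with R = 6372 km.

Haversine: a = sin²(Δφ/2)+cos φ₁ cos φ₂ sin²(Δλ/2) = 0.01041;  σ = 2·atan2(√a,√(1−a))
σ = 11.712° → d = Rσ = 6372·0.20441 = 1303 km

1303 km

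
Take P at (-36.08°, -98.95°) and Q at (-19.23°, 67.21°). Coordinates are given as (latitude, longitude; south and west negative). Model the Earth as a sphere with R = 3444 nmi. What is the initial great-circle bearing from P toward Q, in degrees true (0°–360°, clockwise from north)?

θ = atan2( sin Δλ·cos φ₂ ,  cos φ₁ sin φ₂ − sin φ₁ cos φ₂ cos Δλ )
  = atan2(+0.2259, -0.8061) = 164.35°

164.3°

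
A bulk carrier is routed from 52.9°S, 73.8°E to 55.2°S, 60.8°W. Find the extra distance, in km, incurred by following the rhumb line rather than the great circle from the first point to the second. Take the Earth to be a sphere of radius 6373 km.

1494 km

Great circle: cos σ = sin φ₁ sin φ₂ + cos φ₁ cos φ₂ cos Δλ,  σ = 1.1448 rad → d_gc = 7295.92 km
Rhumb line: Δψ = -0.0684, q = Δφ/Δψ = 0.5869, d_rh = R√(Δφ²+q²Δλ²) = 8790.36 km
Excess = 8790.36 − 7295.92 = 1494.44 ≈ 1494 km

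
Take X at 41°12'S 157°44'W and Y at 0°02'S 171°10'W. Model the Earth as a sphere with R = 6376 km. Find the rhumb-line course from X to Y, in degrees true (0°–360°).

343.5°

Meridional parts: M(φ₁)=-0.7905, M(φ₂)=-0.0006 → ΔM = +0.7899;  Δλ = -0.2345 rad
tan C = Δλ / ΔM = -0.2968 → C = 343.47°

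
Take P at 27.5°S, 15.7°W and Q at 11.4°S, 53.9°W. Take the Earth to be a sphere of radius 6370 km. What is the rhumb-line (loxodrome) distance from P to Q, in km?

Rhumb course C = atan2(Δλ, Δψ) with Δψ = ln[tan(π/4+φ₂/2)/tan(π/4+φ₁/2)] = +0.2992, Δλ = -0.6667 → C = 294.17°
d = R·|Δφ| / |cos C| = 6370·0.28100 / 0.40947 = 4371 km

4371 km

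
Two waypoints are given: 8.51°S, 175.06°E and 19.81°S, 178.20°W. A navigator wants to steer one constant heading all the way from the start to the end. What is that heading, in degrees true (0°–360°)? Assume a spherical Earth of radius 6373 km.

Meridional parts: M(φ₁)=-0.1491, M(φ₂)=-0.3529 → ΔM = -0.2038;  Δλ = +0.1176 rad
tan C = Δλ / ΔM = -0.5773 → C = 150.00°

150.0°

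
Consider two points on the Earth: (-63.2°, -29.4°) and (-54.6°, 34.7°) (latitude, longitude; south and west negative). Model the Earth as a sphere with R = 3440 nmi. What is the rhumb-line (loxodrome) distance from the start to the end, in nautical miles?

2042 nmi

Rhumb course C = atan2(Δλ, Δψ) with Δψ = ln[tan(π/4+φ₂/2)/tan(π/4+φ₁/2)] = +0.2924, Δλ = +1.1188 → C = 75.35°
d = R·|Δφ| / |cos C| = 3440·0.15010 / 0.25285 = 2042 nmi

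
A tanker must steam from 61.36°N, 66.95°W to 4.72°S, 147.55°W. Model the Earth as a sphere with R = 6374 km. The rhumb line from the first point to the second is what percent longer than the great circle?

2.7%

Great circle: σ = 1.5650 rad → d_gc = Rσ = 9975.3 km
Rhumb: Δφ = -1.1533, Δλ = -1.4067, Δψ = -1.4479, q = Δφ/Δψ = 0.7965 → d_rh = R√(Δφ²+q²Δλ²) = 10249.4 km
Excess = (10249.4 − 9975.3) / 9975.3 = 274.1 / 9975.3 = 2.748% ≈ 2.7%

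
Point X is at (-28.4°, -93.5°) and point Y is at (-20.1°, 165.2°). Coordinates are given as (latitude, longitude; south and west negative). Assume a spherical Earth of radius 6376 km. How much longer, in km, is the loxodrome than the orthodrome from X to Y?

302 km

Great circle: cos σ = sin φ₁ sin φ₂ + cos φ₁ cos φ₂ cos Δλ,  σ = 1.5692 rad → d_gc = 10005.3 km
Rhumb line: Δψ = +0.1591, q = Δφ/Δψ = 0.9106, d_rh = R√(Δφ²+q²Δλ²) = 10307.0 km
Excess = 10307.0 − 10005.3 = 301.7 ≈ 302 km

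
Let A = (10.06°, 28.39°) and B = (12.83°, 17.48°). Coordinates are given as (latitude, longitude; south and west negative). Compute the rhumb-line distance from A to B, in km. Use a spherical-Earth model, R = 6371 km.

1228 km

Δψ = ln[tan(π/4+φ₂/2)/tan(π/4+φ₁/2)] = +0.0493;  Δφ = +0.0483 rad,  Δλ = -0.1904 rad
q = Δφ/Δψ = 0.9800
d = R·√(Δφ² + q²Δλ²) = 6371·0.19277 = 1228 km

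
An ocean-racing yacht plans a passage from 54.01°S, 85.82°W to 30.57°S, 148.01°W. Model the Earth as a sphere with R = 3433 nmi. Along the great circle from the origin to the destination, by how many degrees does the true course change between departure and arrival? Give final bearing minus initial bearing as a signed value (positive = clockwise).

At departure: θ₁ = atan2(sin Δλ cos φ₂, cos φ₁ sin φ₂ − sin φ₁ cos φ₂ cos Δλ) = 271.97°
At arrival: θ₂ = atan2(sin Δλ cos φ₁, −cos φ₂ sin φ₁ + sin φ₂ cos φ₁ cos Δλ) = 316.99°
Δθ = θ₂ − θ₁ = +45.0°

+45.0°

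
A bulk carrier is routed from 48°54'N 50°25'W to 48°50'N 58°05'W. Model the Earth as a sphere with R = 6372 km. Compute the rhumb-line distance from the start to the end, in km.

Δψ = ln[tan(π/4+φ₂/2)/tan(π/4+φ₁/2)] = -0.0018;  Δφ = -0.0012 rad,  Δλ = -0.1338 rad
q = Δφ/Δψ = 0.6578
d = R·√(Δφ² + q²Δλ²) = 6372·0.08803 = 561 km

561 km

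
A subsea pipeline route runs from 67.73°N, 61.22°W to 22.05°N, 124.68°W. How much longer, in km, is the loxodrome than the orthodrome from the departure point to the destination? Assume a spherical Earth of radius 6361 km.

194 km

Great circle: cos σ = sin φ₁ sin φ₂ + cos φ₁ cos φ₂ cos Δλ,  σ = 1.0422 rad → d_gc = 6629.15 km
Rhumb line: Δψ = -1.2307, q = Δφ/Δψ = 0.6478, d_rh = R√(Δφ²+q²Δλ²) = 6822.72 km
Excess = 6822.72 − 6629.15 = 193.57 ≈ 194 km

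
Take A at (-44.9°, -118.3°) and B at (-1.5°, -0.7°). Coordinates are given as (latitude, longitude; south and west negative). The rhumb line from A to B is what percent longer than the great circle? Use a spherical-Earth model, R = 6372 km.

4.7%

Great circle: σ = 1.8855 rad → d_gc = Rσ = 12014.7 km
Rhumb: Δφ = +0.7575, Δλ = +2.0525, Δψ = +0.8527, q = Δφ/Δψ = 0.8883 → d_rh = R√(Δφ²+q²Δλ²) = 12580.4 km
Excess = (12580.4 − 12014.7) / 12014.7 = 565.7 / 12014.7 = 4.71% ≈ 4.7%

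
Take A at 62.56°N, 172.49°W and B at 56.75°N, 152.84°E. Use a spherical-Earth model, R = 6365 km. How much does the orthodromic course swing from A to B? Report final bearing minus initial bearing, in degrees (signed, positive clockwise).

-30.2°

Initial bearing θ₁ = atan2(sin Δλ cos φ₂, cos φ₁ sin φ₂ − sin φ₁ cos φ₂ cos Δλ) = 267.28°
Final bearing θ₂ = (initial bearing from the destination back to the start) + 180° = 237.09°
Δθ = θ₂ − θ₁ = -30.2°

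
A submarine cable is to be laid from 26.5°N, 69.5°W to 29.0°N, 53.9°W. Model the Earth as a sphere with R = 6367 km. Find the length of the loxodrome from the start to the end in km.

Rhumb course C = atan2(Δλ, Δψ) with Δψ = ln[tan(π/4+φ₂/2)/tan(π/4+φ₁/2)] = +0.0493, Δλ = +0.2723 → C = 79.73°
d = R·|Δφ| / |cos C| = 6367·0.04363 / 0.17821 = 1559 km

1559 km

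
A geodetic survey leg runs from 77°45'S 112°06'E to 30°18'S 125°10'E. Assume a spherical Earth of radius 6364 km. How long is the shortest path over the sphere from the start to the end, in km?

5311 km

cos σ = sin φ₁ sin φ₂ + cos φ₁ cos φ₂ cos Δλ
      = sin(-77.75°)sin(-30.30°) + cos(-77.75°)cos(-30.30°)cos(13.07°) = 0.6715
σ = 47.818° → d = Rσ = 6364·0.83458 = 5311 km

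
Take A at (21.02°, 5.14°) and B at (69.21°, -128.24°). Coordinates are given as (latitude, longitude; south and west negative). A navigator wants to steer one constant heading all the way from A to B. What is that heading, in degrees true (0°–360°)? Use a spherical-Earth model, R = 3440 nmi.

299.6°

Meridional parts: M(φ₁)=+0.3754, M(φ₂)=+1.6958 → ΔM = +1.3205;  Δλ = -2.3279 rad
tan C = Δλ / ΔM = -1.7630 → C = 299.56°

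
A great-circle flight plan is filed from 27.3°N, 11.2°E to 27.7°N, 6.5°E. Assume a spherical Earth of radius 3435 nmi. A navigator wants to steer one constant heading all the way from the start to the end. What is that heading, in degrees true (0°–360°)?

275.5°

Meridional parts: M(φ₁)=+0.4956, M(φ₂)=+0.5035 → ΔM = +0.0079;  Δλ = -0.0820 rad
tan C = Δλ / ΔM = -10.4223 → C = 275.48°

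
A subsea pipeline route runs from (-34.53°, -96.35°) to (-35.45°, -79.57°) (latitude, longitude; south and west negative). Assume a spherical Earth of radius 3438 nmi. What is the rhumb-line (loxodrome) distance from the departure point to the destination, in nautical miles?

827 nmi

Δψ = ln[tan(π/4+φ₂/2)/tan(π/4+φ₁/2)] = -0.0196;  Δφ = -0.0161 rad,  Δλ = +0.2929 rad
q = Δφ/Δψ = 0.8192
d = R·√(Δφ² + q²Δλ²) = 3438·0.24046 = 827 nmi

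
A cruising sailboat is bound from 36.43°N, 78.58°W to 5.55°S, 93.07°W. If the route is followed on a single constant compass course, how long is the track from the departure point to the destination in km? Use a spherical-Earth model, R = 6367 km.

4904 km

Δψ = ln[tan(π/4+φ₂/2)/tan(π/4+φ₁/2)] = -0.7806;  Δφ = -0.7327 rad,  Δλ = -0.2529 rad
q = Δφ/Δψ = 0.9386
d = R·√(Δφ² + q²Δλ²) = 6367·0.77018 = 4904 km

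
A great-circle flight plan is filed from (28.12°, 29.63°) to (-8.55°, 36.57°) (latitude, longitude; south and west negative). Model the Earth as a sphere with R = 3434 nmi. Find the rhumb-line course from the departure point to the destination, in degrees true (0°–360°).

169.6°

Meridional parts: M(φ₁)=+0.5118, M(φ₂)=-0.1498 → ΔM = -0.6615;  Δλ = +0.1211 rad
tan C = Δλ / ΔM = -0.1831 → C = 169.62°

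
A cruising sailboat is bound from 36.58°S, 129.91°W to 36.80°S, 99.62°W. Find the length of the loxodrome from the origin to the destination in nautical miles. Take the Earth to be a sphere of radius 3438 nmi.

Δψ = ln[tan(π/4+φ₂/2)/tan(π/4+φ₁/2)] = -0.0048;  Δφ = -0.0038 rad,  Δλ = +0.5287 rad
q = Δφ/Δψ = 0.8019
d = R·√(Δφ² + q²Δλ²) = 3438·0.42394 = 1458 nmi

1458 nmi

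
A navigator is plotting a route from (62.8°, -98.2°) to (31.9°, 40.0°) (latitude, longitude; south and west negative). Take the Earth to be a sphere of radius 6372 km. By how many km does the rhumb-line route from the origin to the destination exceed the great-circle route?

1697 km

Great circle: cos σ = sin φ₁ sin φ₂ + cos φ₁ cos φ₂ cos Δλ,  σ = 1.3891 rad → d_gc = 8851.3 km
Rhumb line: Δψ = -0.8311, q = Δφ/Δψ = 0.6489, d_rh = R√(Δφ²+q²Δλ²) = 10548.3 km
Excess = 10548.3 − 8851.3 = 1697.0 ≈ 1697 km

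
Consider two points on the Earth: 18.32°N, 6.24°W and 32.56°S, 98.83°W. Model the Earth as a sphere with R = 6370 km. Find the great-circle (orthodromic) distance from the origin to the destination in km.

Haversine: a = sin²(Δφ/2)+cos φ₁ cos φ₂ sin²(Δλ/2) = 0.60266;  σ = 2·atan2(√a,√(1−a))
σ = 101.848° → d = Rσ = 6370·1.77759 = 11323 km

11323 km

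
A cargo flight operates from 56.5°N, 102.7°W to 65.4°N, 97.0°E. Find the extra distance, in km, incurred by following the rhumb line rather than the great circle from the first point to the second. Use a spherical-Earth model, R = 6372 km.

2288 km

Great circle: cos σ = sin φ₁ sin φ₂ + cos φ₁ cos φ₂ cos Δλ,  σ = 0.9981 rad → d_gc = 6360.0 km
Rhumb line: Δψ = +0.3223, q = Δφ/Δψ = 0.4819, d_rh = R√(Δφ²+q²Δλ²) = 8647.8 km
Excess = 8647.8 − 6360.0 = 2287.8 ≈ 2288 km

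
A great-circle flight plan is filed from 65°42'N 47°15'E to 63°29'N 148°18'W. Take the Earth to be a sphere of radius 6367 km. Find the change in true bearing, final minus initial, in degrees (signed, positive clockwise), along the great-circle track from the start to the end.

At departure: θ₁ = atan2(sin Δλ cos φ₂, cos φ₁ sin φ₂ − sin φ₁ cos φ₂ cos Δλ) = 8.95°
At arrival: θ₂ = atan2(sin Δλ cos φ₁, −cos φ₂ sin φ₁ + sin φ₂ cos φ₁ cos Δλ) = 171.76°
Δθ = θ₂ − θ₁ = +162.8°

+162.8°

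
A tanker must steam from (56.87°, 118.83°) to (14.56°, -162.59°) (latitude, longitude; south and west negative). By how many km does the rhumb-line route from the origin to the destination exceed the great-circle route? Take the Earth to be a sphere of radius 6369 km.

Great circle: cos σ = sin φ₁ sin φ₂ + cos φ₁ cos φ₂ cos Δλ,  σ = 1.2501 rad → d_gc = 7961.6 km
Rhumb line: Δψ = -0.9556, q = Δφ/Δψ = 0.7727, d_rh = R√(Δφ²+q²Δλ²) = 8226.9 km
Excess = 8226.9 − 7961.6 = 265.3 ≈ 265 km

265 km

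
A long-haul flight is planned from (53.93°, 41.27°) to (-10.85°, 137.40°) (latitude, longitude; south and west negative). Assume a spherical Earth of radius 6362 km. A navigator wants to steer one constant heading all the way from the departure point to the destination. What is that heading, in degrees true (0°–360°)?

Δψ = ln[tan(π/4+φ₂/2)/tan(π/4+φ₁/2)] = -1.3126
Δλ = +1.6778 rad (taken the short way round)
course = atan2(Δλ, Δψ) = 128.04°

128.0°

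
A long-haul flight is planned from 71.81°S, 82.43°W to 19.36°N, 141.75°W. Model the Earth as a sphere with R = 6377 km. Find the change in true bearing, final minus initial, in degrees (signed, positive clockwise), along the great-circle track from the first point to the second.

+39.6°

Initial bearing θ₁ = atan2(sin Δλ cos φ₂, cos φ₁ sin φ₂ − sin φ₁ cos φ₂ cos Δλ) = 304.65°
Final bearing θ₂ = (initial bearing from the destination back to the start) + 180° = 344.21°
Δθ = θ₂ − θ₁ = +39.6°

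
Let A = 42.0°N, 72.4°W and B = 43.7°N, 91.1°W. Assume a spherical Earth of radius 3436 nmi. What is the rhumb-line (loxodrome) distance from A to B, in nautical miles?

Rhumb course C = atan2(Δλ, Δψ) with Δψ = ln[tan(π/4+φ₂/2)/tan(π/4+φ₁/2)] = +0.0405, Δλ = -0.3264 → C = 277.07°
d = R·|Δφ| / |cos C| = 3436·0.02967 / 0.12307 = 828 nmi

828 nmi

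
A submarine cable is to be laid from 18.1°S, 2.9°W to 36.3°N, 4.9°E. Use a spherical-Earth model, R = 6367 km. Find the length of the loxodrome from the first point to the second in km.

Rhumb course C = atan2(Δλ, Δψ) with Δψ = ln[tan(π/4+φ₂/2)/tan(π/4+φ₁/2)] = +1.0021, Δλ = +0.1361 → C = 7.74°
d = R·|Δφ| / |cos C| = 6367·0.94946 / 0.99090 = 6101 km

6101 km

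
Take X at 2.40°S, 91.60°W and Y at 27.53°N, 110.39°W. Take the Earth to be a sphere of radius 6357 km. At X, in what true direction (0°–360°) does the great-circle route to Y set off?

N = sin Δλ·cos φ₂ = -0.2856;  D = cos φ₁ sin φ₂ − sin φ₁ cos φ₂ cos Δλ = +0.4970
initial course = atan2(N, D) = 330.11°

330.1°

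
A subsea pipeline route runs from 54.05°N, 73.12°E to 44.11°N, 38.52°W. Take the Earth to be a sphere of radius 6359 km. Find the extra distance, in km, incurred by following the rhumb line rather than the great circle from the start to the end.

Great circle: cos σ = sin φ₁ sin φ₂ + cos φ₁ cos φ₂ cos Δλ,  σ = 1.1505 rad → d_gc = 7316.1 km
Rhumb line: Δψ = -0.2661, q = Δφ/Δψ = 0.6520, d_rh = R√(Δφ²+q²Δλ²) = 8153.3 km
Excess = 8153.3 − 7316.1 = 837.2 ≈ 837 km

837 km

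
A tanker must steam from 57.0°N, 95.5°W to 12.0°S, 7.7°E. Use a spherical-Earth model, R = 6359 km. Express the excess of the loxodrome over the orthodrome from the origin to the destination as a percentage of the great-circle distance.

3.6%

Great circle: σ = 1.8713 rad → d_gc = Rσ = 11899.7 km
Rhumb: Δφ = -1.2043, Δλ = +1.8012, Δψ = -1.4277, q = Δφ/Δψ = 0.8435 → d_rh = R√(Δφ²+q²Δλ²) = 12328.4 km
Excess = (12328.4 − 11899.7) / 11899.7 = 428.7 / 11899.7 = 3.60% ≈ 3.6%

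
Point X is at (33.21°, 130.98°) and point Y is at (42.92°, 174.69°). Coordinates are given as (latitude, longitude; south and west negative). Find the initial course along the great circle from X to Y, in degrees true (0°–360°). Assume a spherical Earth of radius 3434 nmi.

61.1°

N = sin Δλ·cos φ₂ = +0.5060;  D = cos φ₁ sin φ₂ − sin φ₁ cos φ₂ cos Δλ = +0.2798
initial course = atan2(N, D) = 61.06°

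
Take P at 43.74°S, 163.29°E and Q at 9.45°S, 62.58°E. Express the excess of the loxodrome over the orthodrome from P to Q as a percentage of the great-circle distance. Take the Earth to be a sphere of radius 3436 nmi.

3.7%

Great circle: σ = 1.5897 rad → d_gc = Rσ = 5462.3 nmi
Rhumb: Δφ = +0.5985, Δλ = -1.7577, Δψ = +0.6849, q = Δφ/Δψ = 0.8738 → d_rh = R√(Δφ²+q²Δλ²) = 5663.7 nmi
Excess = (5663.7 − 5462.3) / 5462.3 = 201.4 / 5462.3 = 3.69% ≈ 3.7%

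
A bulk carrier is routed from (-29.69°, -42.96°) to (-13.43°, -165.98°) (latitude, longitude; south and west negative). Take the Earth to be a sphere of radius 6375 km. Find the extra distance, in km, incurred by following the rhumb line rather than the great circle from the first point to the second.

Great circle: cos σ = sin φ₁ sin φ₂ + cos φ₁ cos φ₂ cos Δλ,  σ = 1.9235 rad → d_gc = 12262.1 km
Rhumb line: Δψ = +0.3065, q = Δφ/Δψ = 0.9259, d_rh = R√(Δφ²+q²Δλ²) = 12802.3 km
Excess = 12802.3 − 12262.1 = 540.2 ≈ 540 km

540 km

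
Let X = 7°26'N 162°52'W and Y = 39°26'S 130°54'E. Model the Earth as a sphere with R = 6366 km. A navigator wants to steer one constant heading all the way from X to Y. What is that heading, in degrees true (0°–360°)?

232.7°

Meridional parts: M(φ₁)=+0.1301, M(φ₂)=-0.7501 → ΔM = -0.8802;  Δλ = -1.1560 rad
tan C = Δλ / ΔM = +1.3134 → C = 232.71°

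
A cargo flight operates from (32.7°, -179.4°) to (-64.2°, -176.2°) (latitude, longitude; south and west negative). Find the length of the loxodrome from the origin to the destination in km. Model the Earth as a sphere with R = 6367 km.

Δψ = ln[tan(π/4+φ₂/2)/tan(π/4+φ₁/2)] = -2.0784;  Δφ = -1.6912 rad,  Δλ = +0.0559 rad
q = Δφ/Δψ = 0.8137
d = R·√(Δφ² + q²Δλ²) = 6367·1.69183 = 10772 km

10772 km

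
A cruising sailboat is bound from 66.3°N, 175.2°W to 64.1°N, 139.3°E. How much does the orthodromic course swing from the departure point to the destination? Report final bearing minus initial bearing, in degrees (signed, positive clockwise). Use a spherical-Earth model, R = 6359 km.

-41.7°

Initial bearing θ₁ = atan2(sin Δλ cos φ₂, cos φ₁ sin φ₂ − sin φ₁ cos φ₂ cos Δλ) = 284.61°
Final bearing θ₂ = (initial bearing from the destination back to the start) + 180° = 242.93°
Δθ = θ₂ − θ₁ = -41.7°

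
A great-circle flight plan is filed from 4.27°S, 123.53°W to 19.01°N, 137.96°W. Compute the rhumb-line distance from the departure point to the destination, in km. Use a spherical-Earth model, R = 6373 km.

Δψ = ln[tan(π/4+φ₂/2)/tan(π/4+φ₁/2)] = +0.4126;  Δφ = +0.4063 rad,  Δλ = -0.2519 rad
q = Δφ/Δψ = 0.9847
d = R·√(Δφ² + q²Δλ²) = 6373·0.47601 = 3034 km

3034 km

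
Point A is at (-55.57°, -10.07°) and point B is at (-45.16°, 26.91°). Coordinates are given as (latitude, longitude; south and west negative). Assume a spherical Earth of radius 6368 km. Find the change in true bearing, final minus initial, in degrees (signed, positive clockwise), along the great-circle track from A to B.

-29.0°

Initial bearing θ₁ = atan2(sin Δλ cos φ₂, cos φ₁ sin φ₂ − sin φ₁ cos φ₂ cos Δλ) = 81.46°
Final bearing θ₂ = (initial bearing from the destination back to the start) + 180° = 52.46°
Δθ = θ₂ − θ₁ = -29.0°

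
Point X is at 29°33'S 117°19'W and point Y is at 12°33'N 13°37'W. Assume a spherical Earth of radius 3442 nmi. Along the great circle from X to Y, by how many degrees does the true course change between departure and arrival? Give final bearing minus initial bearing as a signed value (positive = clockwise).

At departure: θ₁ = atan2(sin Δλ cos φ₂, cos φ₁ sin φ₂ − sin φ₁ cos φ₂ cos Δλ) = 85.48°
At arrival: θ₂ = atan2(sin Δλ cos φ₁, −cos φ₂ sin φ₁ + sin φ₂ cos φ₁ cos Δλ) = 62.68°
Δθ = θ₂ − θ₁ = -22.8°

-22.8°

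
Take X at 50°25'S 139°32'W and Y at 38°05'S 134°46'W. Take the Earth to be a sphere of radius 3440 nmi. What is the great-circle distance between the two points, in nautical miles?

cos σ = sin φ₁ sin φ₂ + cos φ₁ cos φ₂ cos Δλ
      = sin(-50.42°)sin(-38.08°) + cos(-50.42°)cos(-38.08°)cos(4.77°) = 0.9752
σ = 12.790° → d = Rσ = 3440·0.22323 = 768 nmi

768 nmi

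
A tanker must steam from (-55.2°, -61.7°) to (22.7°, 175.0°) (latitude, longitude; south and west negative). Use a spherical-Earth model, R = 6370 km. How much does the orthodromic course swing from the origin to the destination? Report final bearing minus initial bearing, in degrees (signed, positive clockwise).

At departure: θ₁ = atan2(sin Δλ cos φ₂, cos φ₁ sin φ₂ − sin φ₁ cos φ₂ cos Δλ) = 255.76°
At arrival: θ₂ = atan2(sin Δλ cos φ₁, −cos φ₂ sin φ₁ + sin φ₂ cos φ₁ cos Δλ) = 323.16°
Δθ = θ₂ − θ₁ = +67.4°

+67.4°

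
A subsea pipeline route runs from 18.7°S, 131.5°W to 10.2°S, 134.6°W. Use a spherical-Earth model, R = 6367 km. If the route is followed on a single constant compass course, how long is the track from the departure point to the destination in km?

1002 km

Δψ = ln[tan(π/4+φ₂/2)/tan(π/4+φ₁/2)] = +0.1534;  Δφ = +0.1484 rad,  Δλ = -0.0541 rad
q = Δφ/Δψ = 0.9674
d = R·√(Δφ² + q²Δλ²) = 6367·0.15731 = 1002 km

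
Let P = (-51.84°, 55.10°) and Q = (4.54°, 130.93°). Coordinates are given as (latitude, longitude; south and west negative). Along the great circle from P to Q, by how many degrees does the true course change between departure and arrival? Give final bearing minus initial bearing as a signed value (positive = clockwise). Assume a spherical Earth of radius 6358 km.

-39.0°

Initial bearing θ₁ = atan2(sin Δλ cos φ₂, cos φ₁ sin φ₂ − sin φ₁ cos φ₂ cos Δλ) = 76.01°
Final bearing θ₂ = (initial bearing from the destination back to the start) + 180° = 36.97°
Δθ = θ₂ − θ₁ = -39.0°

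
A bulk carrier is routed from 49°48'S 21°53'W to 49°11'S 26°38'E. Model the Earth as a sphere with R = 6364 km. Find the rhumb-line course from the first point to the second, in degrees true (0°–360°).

Meridional parts: M(φ₁)=-1.0053, M(φ₂)=-0.9887 → ΔM = +0.0166;  Δλ = +0.8468 rad
tan C = Δλ / ΔM = +51.1035 → C = 88.88°

88.9°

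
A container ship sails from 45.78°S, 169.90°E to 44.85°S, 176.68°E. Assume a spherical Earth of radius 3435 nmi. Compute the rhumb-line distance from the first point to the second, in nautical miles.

291 nmi

Rhumb course C = atan2(Δλ, Δψ) with Δψ = ln[tan(π/4+φ₂/2)/tan(π/4+φ₁/2)] = +0.0231, Δλ = +0.1183 → C = 78.96°
d = R·|Δφ| / |cos C| = 3435·0.01623 / 0.19146 = 291 nmi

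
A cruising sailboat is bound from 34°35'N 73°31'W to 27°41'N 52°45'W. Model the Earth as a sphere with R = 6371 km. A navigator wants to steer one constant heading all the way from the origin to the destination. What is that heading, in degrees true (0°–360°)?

111.2°

Meridional parts: M(φ₁)=+0.6440, M(φ₂)=+0.5031 → ΔM = -0.1408;  Δλ = +0.3624 rad
tan C = Δλ / ΔM = -2.5735 → C = 111.24°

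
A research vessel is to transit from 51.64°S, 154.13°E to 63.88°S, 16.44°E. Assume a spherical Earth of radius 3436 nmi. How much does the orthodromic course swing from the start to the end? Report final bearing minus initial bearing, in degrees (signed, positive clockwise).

At departure: θ₁ = atan2(sin Δλ cos φ₂, cos φ₁ sin φ₂ − sin φ₁ cos φ₂ cos Δλ) = 200.04°
At arrival: θ₂ = atan2(sin Δλ cos φ₁, −cos φ₂ sin φ₁ + sin φ₂ cos φ₁ cos Δλ) = 331.12°
Δθ = θ₂ − θ₁ = +131.1°

+131.1°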